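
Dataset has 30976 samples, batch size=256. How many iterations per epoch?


Iterations per epoch = dataset_size / batch_size
= 30976 / 256
= 121

121


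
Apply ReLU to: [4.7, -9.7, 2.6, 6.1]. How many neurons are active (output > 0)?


ReLU(x) = max(0, x) for each element:
ReLU(4.7) = 4.7
ReLU(-9.7) = 0
ReLU(2.6) = 2.6
ReLU(6.1) = 6.1
Active neurons (>0): 3

3


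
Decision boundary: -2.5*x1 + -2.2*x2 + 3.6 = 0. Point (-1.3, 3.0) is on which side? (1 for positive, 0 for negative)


Compute -2.5 * -1.3 + -2.2 * 3.0 + 3.6
= 3.25 + -6.6 + 3.6
= 0.25
Since 0.25 >= 0, the point is on the positive side.

1


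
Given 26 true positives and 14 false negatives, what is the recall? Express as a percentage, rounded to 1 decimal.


Recall = TP / (TP + FN) * 100
= 26 / (26 + 14)
= 26 / 40
= 0.65
= 65.0%

65.0


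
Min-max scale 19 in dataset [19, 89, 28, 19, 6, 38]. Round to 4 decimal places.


Min = 6, Max = 89
Range = 89 - 6 = 83
Scaled = (x - min) / (max - min)
= (19 - 6) / 83
= 13 / 83
= 0.1566

0.1566


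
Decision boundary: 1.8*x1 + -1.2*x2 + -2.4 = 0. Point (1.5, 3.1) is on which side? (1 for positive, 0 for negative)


Compute 1.8 * 1.5 + -1.2 * 3.1 + -2.4
= 2.7 + -3.72 + -2.4
= -3.42
Since -3.42 < 0, the point is on the negative side.

0


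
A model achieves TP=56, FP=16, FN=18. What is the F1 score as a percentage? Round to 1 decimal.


Precision = TP / (TP + FP) = 56 / 72 = 0.7778
Recall = TP / (TP + FN) = 56 / 74 = 0.7568
F1 = 2 * P * R / (P + R)
= 2 * 0.7778 * 0.7568 / (0.7778 + 0.7568)
= 1.1772 / 1.5345
= 0.7671
As percentage: 76.7%

76.7


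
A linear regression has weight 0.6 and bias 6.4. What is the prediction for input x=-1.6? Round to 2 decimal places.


y = 0.6 * -1.6 + (6.4)
= -0.96 + (6.4)
= 5.44

5.44


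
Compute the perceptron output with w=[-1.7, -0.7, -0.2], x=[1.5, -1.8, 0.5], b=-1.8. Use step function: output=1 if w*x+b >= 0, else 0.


z = w . x + b
= -1.7*1.5 + -0.7*-1.8 + -0.2*0.5 + -1.8
= -2.55 + 1.26 + -0.1 + -1.8
= -1.39 + -1.8
= -3.19
Since z = -3.19 < 0, output = 0

0


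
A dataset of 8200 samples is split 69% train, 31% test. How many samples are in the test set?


Train samples = 8200 * 69% = 5658
Test samples = 8200 - 5658
= 2542

2542


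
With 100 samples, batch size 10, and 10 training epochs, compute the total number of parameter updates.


Iterations per epoch = 100 / 10 = 10
Total updates = iterations_per_epoch * epochs
= 10 * 10
= 100

100


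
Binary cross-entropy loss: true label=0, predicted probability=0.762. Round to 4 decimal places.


For y=0: Loss = -log(1-p)
= -log(1 - 0.762)
= -log(0.238)
= -(-1.4355)
= 1.4355

1.4355


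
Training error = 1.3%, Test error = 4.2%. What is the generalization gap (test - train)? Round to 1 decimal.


Generalization gap = test_error - train_error
= 4.2 - 1.3
= 2.9%
A moderate gap.

2.9


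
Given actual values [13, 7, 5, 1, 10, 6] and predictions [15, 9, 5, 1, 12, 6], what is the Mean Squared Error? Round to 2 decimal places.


Differences: [-2, -2, 0, 0, -2, 0]
Squared errors: [4, 4, 0, 0, 4, 0]
Sum of squared errors = 12
MSE = 12 / 6 = 2.00

2.00


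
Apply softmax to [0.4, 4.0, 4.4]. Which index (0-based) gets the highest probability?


Softmax is a monotonic transformation, so it preserves the argmax.
We need to find the index of the maximum logit.
Index 0: 0.4
Index 1: 4.0
Index 2: 4.4
Maximum logit = 4.4 at index 2

2


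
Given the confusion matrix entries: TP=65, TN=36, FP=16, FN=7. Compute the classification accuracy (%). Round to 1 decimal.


Accuracy = (TP + TN) / (TP + TN + FP + FN) * 100
= (65 + 36) / (65 + 36 + 16 + 7)
= 101 / 124
= 0.8145
= 81.5%

81.5


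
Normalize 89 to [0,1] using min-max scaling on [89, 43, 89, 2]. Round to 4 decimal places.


Min = 2, Max = 89
Range = 89 - 2 = 87
Scaled = (x - min) / (max - min)
= (89 - 2) / 87
= 87 / 87
= 1.0000

1.0000


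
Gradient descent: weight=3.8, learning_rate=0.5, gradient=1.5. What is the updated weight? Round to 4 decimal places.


w_new = w_old - lr * gradient
= 3.8 - 0.5 * 1.5
= 3.8 - (0.75)
= 3.0500

3.0500


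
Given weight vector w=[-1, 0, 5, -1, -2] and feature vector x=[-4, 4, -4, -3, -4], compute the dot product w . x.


Element-wise products:
-1 * -4 = 4
0 * 4 = 0
5 * -4 = -20
-1 * -3 = 3
-2 * -4 = 8
Sum = 4 + 0 + -20 + 3 + 8
= -5

-5


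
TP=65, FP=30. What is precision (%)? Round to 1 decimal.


Precision = TP / (TP + FP) * 100
= 65 / (65 + 30)
= 65 / 95
= 0.6842
= 68.4%

68.4


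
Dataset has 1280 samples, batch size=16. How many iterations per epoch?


Iterations per epoch = dataset_size / batch_size
= 1280 / 16
= 80

80


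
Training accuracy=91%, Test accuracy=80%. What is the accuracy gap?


Gap = train_accuracy - test_accuracy
= 91 - 80
= 11%
This gap suggests the model is overfitting.

11


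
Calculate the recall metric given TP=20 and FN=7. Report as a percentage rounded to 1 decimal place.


Recall = TP / (TP + FN) * 100
= 20 / (20 + 7)
= 20 / 27
= 0.7407
= 74.1%

74.1


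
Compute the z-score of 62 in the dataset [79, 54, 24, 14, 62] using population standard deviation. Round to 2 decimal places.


Mean = (79 + 54 + 24 + 14 + 62) / 5 = 46.6
Variance = sum((x_i - mean)^2) / n = 583.04
Std = sqrt(583.04) = 24.1462
Z = (x - mean) / std
= (62 - 46.6) / 24.1462
= 15.4 / 24.1462
= 0.64

0.64


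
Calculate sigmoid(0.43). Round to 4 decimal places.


sigmoid(z) = 1 / (1 + exp(-z))
exp(-(0.43)) = exp(-0.43) = 0.6505
1 + 0.6505 = 1.6505
1 / 1.6505 = 0.6059

0.6059


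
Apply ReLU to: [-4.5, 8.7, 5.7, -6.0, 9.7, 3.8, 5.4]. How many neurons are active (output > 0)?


ReLU(x) = max(0, x) for each element:
ReLU(-4.5) = 0
ReLU(8.7) = 8.7
ReLU(5.7) = 5.7
ReLU(-6.0) = 0
ReLU(9.7) = 9.7
ReLU(3.8) = 3.8
ReLU(5.4) = 5.4
Active neurons (>0): 5

5


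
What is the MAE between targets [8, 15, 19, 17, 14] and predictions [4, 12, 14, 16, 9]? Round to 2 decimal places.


Absolute errors: [4, 3, 5, 1, 5]
Sum of absolute errors = 18
MAE = 18 / 5 = 3.60

3.60


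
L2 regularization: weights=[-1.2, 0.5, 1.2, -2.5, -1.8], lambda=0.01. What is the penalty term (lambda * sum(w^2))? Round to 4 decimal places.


Squaring each weight:
(-1.2)^2 = 1.44
0.5^2 = 0.25
1.2^2 = 1.44
(-2.5)^2 = 6.25
(-1.8)^2 = 3.24
Sum of squares = 12.62
Penalty = 0.01 * 12.62 = 0.1262

0.1262


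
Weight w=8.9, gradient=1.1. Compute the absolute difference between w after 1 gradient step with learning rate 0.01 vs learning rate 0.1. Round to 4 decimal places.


With lr=0.01: w_new = 8.9 - 0.01 * 1.1 = 8.889
With lr=0.1: w_new = 8.9 - 0.1 * 1.1 = 8.79
Absolute difference = |8.889 - 8.79|
= 0.0990

0.0990


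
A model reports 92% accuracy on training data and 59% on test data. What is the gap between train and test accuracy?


Gap = train_accuracy - test_accuracy
= 92 - 59
= 33%
This large gap strongly indicates overfitting.

33


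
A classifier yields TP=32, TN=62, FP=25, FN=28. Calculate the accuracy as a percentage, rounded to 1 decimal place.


Accuracy = (TP + TN) / (TP + TN + FP + FN) * 100
= (32 + 62) / (32 + 62 + 25 + 28)
= 94 / 147
= 0.6395
= 63.9%

63.9


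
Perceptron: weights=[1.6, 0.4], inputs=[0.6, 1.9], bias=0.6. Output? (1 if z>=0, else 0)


z = w . x + b
= 1.6*0.6 + 0.4*1.9 + 0.6
= 0.96 + 0.76 + 0.6
= 1.72 + 0.6
= 2.32
Since z = 2.32 >= 0, output = 1

1


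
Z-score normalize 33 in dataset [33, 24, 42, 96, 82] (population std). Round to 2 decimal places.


Mean = (33 + 24 + 42 + 96 + 82) / 5 = 55.4
Variance = sum((x_i - mean)^2) / n = 804.64
Std = sqrt(804.64) = 28.3662
Z = (x - mean) / std
= (33 - 55.4) / 28.3662
= -22.4 / 28.3662
= -0.79

-0.79


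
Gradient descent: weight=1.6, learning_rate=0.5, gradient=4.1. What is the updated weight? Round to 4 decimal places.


w_new = w_old - lr * gradient
= 1.6 - 0.5 * 4.1
= 1.6 - (2.05)
= -0.4500

-0.4500


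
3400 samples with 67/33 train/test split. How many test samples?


Train samples = 3400 * 67% = 2278
Test samples = 3400 - 2278
= 1122

1122


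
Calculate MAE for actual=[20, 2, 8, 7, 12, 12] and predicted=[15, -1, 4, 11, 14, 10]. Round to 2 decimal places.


Absolute errors: [5, 3, 4, 4, 2, 2]
Sum of absolute errors = 20
MAE = 20 / 6 = 3.33

3.33


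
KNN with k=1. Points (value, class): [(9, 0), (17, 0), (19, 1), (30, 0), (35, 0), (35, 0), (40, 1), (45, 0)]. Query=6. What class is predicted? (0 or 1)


Distances from query 6:
Point 9 (class 0): distance = 3
K=1 nearest neighbors: classes = [0]
Votes for class 1: 0 / 1
Majority vote => class 0

0


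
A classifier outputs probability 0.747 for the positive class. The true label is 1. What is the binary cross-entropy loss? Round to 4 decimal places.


For y=1: Loss = -log(p)
= -log(0.747)
= -(-0.2917)
= 0.2917

0.2917


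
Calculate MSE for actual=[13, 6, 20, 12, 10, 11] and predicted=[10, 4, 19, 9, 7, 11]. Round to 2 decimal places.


Differences: [3, 2, 1, 3, 3, 0]
Squared errors: [9, 4, 1, 9, 9, 0]
Sum of squared errors = 32
MSE = 32 / 6 = 5.33

5.33


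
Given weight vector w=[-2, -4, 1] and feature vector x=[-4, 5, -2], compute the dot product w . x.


Element-wise products:
-2 * -4 = 8
-4 * 5 = -20
1 * -2 = -2
Sum = 8 + -20 + -2
= -14

-14


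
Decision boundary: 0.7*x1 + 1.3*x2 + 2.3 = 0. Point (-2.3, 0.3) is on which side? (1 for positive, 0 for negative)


Compute 0.7 * -2.3 + 1.3 * 0.3 + 2.3
= -1.61 + 0.39 + 2.3
= 1.08
Since 1.08 >= 0, the point is on the positive side.

1


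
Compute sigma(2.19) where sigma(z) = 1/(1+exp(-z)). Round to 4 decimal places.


sigmoid(z) = 1 / (1 + exp(-z))
exp(-(2.19)) = exp(-2.19) = 0.1119
1 + 0.1119 = 1.1119
1 / 1.1119 = 0.8993

0.8993


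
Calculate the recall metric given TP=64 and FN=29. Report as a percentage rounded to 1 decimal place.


Recall = TP / (TP + FN) * 100
= 64 / (64 + 29)
= 64 / 93
= 0.6882
= 68.8%

68.8


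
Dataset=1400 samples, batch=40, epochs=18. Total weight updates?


Iterations per epoch = 1400 / 40 = 35
Total updates = iterations_per_epoch * epochs
= 35 * 18
= 630

630


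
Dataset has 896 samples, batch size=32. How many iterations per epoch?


Iterations per epoch = dataset_size / batch_size
= 896 / 32
= 28

28


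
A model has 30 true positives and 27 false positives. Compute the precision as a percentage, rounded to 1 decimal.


Precision = TP / (TP + FP) * 100
= 30 / (30 + 27)
= 30 / 57
= 0.5263
= 52.6%

52.6


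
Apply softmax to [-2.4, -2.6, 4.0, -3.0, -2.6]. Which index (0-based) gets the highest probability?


Softmax is a monotonic transformation, so it preserves the argmax.
We need to find the index of the maximum logit.
Index 0: -2.4
Index 1: -2.6
Index 2: 4.0
Index 3: -3.0
Index 4: -2.6
Maximum logit = 4.0 at index 2

2


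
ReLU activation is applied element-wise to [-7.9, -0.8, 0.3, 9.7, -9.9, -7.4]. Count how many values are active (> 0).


ReLU(x) = max(0, x) for each element:
ReLU(-7.9) = 0
ReLU(-0.8) = 0
ReLU(0.3) = 0.3
ReLU(9.7) = 9.7
ReLU(-9.9) = 0
ReLU(-7.4) = 0
Active neurons (>0): 2

2


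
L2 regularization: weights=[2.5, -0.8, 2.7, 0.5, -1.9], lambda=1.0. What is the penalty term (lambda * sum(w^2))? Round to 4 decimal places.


Squaring each weight:
2.5^2 = 6.25
(-0.8)^2 = 0.64
2.7^2 = 7.29
0.5^2 = 0.25
(-1.9)^2 = 3.61
Sum of squares = 18.04
Penalty = 1.0 * 18.04 = 18.0400

18.0400


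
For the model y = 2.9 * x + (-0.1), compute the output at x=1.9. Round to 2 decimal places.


y = 2.9 * 1.9 + (-0.1)
= 5.51 + (-0.1)
= 5.41

5.41


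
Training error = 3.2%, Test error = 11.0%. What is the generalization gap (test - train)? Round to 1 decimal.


Generalization gap = test_error - train_error
= 11.0 - 3.2
= 7.8%
A moderate gap.

7.8


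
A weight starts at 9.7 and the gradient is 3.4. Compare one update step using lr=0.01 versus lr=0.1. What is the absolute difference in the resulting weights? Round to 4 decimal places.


With lr=0.01: w_new = 9.7 - 0.01 * 3.4 = 9.666
With lr=0.1: w_new = 9.7 - 0.1 * 3.4 = 9.36
Absolute difference = |9.666 - 9.36|
= 0.3060

0.3060


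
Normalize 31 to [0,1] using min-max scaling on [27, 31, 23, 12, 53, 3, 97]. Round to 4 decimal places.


Min = 3, Max = 97
Range = 97 - 3 = 94
Scaled = (x - min) / (max - min)
= (31 - 3) / 94
= 28 / 94
= 0.2979

0.2979


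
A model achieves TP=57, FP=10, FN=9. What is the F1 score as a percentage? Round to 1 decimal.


Precision = TP / (TP + FP) = 57 / 67 = 0.8507
Recall = TP / (TP + FN) = 57 / 66 = 0.8636
F1 = 2 * P * R / (P + R)
= 2 * 0.8507 * 0.8636 / (0.8507 + 0.8636)
= 1.4695 / 1.7144
= 0.8571
As percentage: 85.7%

85.7


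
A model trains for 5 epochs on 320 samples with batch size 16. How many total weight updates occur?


Iterations per epoch = 320 / 16 = 20
Total updates = iterations_per_epoch * epochs
= 20 * 5
= 100

100


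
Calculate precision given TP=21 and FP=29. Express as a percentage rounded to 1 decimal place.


Precision = TP / (TP + FP) * 100
= 21 / (21 + 29)
= 21 / 50
= 0.42
= 42.0%

42.0


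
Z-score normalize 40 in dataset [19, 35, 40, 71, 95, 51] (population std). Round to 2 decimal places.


Mean = (19 + 35 + 40 + 71 + 95 + 51) / 6 = 51.8333
Variance = sum((x_i - mean)^2) / n = 622.1389
Std = sqrt(622.1389) = 24.9427
Z = (x - mean) / std
= (40 - 51.8333) / 24.9427
= -11.8333 / 24.9427
= -0.47

-0.47


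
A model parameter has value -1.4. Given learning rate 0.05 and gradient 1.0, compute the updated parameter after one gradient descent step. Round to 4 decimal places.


w_new = w_old - lr * gradient
= -1.4 - 0.05 * 1.0
= -1.4 - (0.05)
= -1.4500

-1.4500


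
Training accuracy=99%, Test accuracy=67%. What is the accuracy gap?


Gap = train_accuracy - test_accuracy
= 99 - 67
= 32%
This large gap strongly indicates overfitting.

32


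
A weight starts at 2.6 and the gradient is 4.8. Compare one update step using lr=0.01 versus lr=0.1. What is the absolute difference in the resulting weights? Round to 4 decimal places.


With lr=0.01: w_new = 2.6 - 0.01 * 4.8 = 2.552
With lr=0.1: w_new = 2.6 - 0.1 * 4.8 = 2.12
Absolute difference = |2.552 - 2.12|
= 0.4320

0.4320


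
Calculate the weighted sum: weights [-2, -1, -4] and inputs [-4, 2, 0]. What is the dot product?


Element-wise products:
-2 * -4 = 8
-1 * 2 = -2
-4 * 0 = 0
Sum = 8 + -2 + 0
= 6

6


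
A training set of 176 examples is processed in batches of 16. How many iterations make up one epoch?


Iterations per epoch = dataset_size / batch_size
= 176 / 16
= 11

11


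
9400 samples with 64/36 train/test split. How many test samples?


Train samples = 9400 * 64% = 6016
Test samples = 9400 - 6016
= 3384

3384


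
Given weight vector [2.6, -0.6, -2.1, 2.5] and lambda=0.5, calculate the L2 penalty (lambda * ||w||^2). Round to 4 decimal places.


Squaring each weight:
2.6^2 = 6.76
(-0.6)^2 = 0.36
(-2.1)^2 = 4.41
2.5^2 = 6.25
Sum of squares = 17.78
Penalty = 0.5 * 17.78 = 8.8900

8.8900


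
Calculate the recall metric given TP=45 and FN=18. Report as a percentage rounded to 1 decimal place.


Recall = TP / (TP + FN) * 100
= 45 / (45 + 18)
= 45 / 63
= 0.7143
= 71.4%

71.4


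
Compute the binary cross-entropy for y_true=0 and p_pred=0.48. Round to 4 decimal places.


For y=0: Loss = -log(1-p)
= -log(1 - 0.48)
= -log(0.52)
= -(-0.6539)
= 0.6539

0.6539


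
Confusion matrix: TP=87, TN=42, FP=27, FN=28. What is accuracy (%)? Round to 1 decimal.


Accuracy = (TP + TN) / (TP + TN + FP + FN) * 100
= (87 + 42) / (87 + 42 + 27 + 28)
= 129 / 184
= 0.7011
= 70.1%

70.1


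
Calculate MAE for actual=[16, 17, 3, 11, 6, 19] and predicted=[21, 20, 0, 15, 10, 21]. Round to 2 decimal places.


Absolute errors: [5, 3, 3, 4, 4, 2]
Sum of absolute errors = 21
MAE = 21 / 6 = 3.50

3.50


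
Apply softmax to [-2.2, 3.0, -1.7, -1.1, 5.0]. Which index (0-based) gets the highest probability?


Softmax is a monotonic transformation, so it preserves the argmax.
We need to find the index of the maximum logit.
Index 0: -2.2
Index 1: 3.0
Index 2: -1.7
Index 3: -1.1
Index 4: 5.0
Maximum logit = 5.0 at index 4

4


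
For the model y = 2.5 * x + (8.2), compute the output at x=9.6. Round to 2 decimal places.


y = 2.5 * 9.6 + (8.2)
= 24.0 + (8.2)
= 32.20

32.20


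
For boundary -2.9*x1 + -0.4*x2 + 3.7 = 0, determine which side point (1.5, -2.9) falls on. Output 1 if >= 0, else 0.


Compute -2.9 * 1.5 + -0.4 * -2.9 + 3.7
= -4.35 + 1.16 + 3.7
= 0.51
Since 0.51 >= 0, the point is on the positive side.

1


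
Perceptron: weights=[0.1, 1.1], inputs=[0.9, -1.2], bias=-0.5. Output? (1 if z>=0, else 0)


z = w . x + b
= 0.1*0.9 + 1.1*-1.2 + -0.5
= 0.09 + -1.32 + -0.5
= -1.23 + -0.5
= -1.73
Since z = -1.73 < 0, output = 0

0


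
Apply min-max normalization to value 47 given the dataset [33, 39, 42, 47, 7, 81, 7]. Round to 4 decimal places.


Min = 7, Max = 81
Range = 81 - 7 = 74
Scaled = (x - min) / (max - min)
= (47 - 7) / 74
= 40 / 74
= 0.5405

0.5405


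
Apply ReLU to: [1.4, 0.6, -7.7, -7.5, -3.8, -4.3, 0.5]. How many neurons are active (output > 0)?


ReLU(x) = max(0, x) for each element:
ReLU(1.4) = 1.4
ReLU(0.6) = 0.6
ReLU(-7.7) = 0
ReLU(-7.5) = 0
ReLU(-3.8) = 0
ReLU(-4.3) = 0
ReLU(0.5) = 0.5
Active neurons (>0): 3

3


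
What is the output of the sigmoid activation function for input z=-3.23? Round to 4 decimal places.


sigmoid(z) = 1 / (1 + exp(-z))
exp(-(-3.23)) = exp(3.23) = 25.2797
1 + 25.2797 = 26.2797
1 / 26.2797 = 0.0381

0.0381


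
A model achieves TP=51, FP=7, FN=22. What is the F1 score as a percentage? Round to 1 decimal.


Precision = TP / (TP + FP) = 51 / 58 = 0.8793
Recall = TP / (TP + FN) = 51 / 73 = 0.6986
F1 = 2 * P * R / (P + R)
= 2 * 0.8793 * 0.6986 / (0.8793 + 0.6986)
= 1.2286 / 1.5779
= 0.7786
As percentage: 77.9%

77.9


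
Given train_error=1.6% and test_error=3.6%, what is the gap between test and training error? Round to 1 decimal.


Generalization gap = test_error - train_error
= 3.6 - 1.6
= 2.0%
A moderate gap.

2.0


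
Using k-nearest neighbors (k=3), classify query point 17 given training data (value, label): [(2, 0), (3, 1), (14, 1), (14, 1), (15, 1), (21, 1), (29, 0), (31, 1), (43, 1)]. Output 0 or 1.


Distances from query 17:
Point 15 (class 1): distance = 2
Point 14 (class 1): distance = 3
Point 14 (class 1): distance = 3
K=3 nearest neighbors: classes = [1, 1, 1]
Votes for class 1: 3 / 3
Majority vote => class 1

1


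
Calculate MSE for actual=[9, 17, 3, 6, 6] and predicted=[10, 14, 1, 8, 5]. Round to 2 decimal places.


Differences: [-1, 3, 2, -2, 1]
Squared errors: [1, 9, 4, 4, 1]
Sum of squared errors = 19
MSE = 19 / 5 = 3.80

3.80


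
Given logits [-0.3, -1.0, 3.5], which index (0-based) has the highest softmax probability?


Softmax is a monotonic transformation, so it preserves the argmax.
We need to find the index of the maximum logit.
Index 0: -0.3
Index 1: -1.0
Index 2: 3.5
Maximum logit = 3.5 at index 2

2


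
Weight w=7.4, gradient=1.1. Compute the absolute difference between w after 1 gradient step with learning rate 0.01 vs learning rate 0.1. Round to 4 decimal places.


With lr=0.01: w_new = 7.4 - 0.01 * 1.1 = 7.389
With lr=0.1: w_new = 7.4 - 0.1 * 1.1 = 7.29
Absolute difference = |7.389 - 7.29|
= 0.0990

0.0990


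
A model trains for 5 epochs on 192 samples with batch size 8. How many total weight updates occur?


Iterations per epoch = 192 / 8 = 24
Total updates = iterations_per_epoch * epochs
= 24 * 5
= 120

120


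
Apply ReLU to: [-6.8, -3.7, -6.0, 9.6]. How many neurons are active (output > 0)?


ReLU(x) = max(0, x) for each element:
ReLU(-6.8) = 0
ReLU(-3.7) = 0
ReLU(-6.0) = 0
ReLU(9.6) = 9.6
Active neurons (>0): 1

1


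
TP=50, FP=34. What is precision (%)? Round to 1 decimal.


Precision = TP / (TP + FP) * 100
= 50 / (50 + 34)
= 50 / 84
= 0.5952
= 59.5%

59.5


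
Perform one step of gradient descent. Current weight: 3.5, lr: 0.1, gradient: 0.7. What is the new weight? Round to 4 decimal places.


w_new = w_old - lr * gradient
= 3.5 - 0.1 * 0.7
= 3.5 - (0.07)
= 3.4300

3.4300


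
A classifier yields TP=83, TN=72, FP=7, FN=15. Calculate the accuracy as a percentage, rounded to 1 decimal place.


Accuracy = (TP + TN) / (TP + TN + FP + FN) * 100
= (83 + 72) / (83 + 72 + 7 + 15)
= 155 / 177
= 0.8757
= 87.6%

87.6


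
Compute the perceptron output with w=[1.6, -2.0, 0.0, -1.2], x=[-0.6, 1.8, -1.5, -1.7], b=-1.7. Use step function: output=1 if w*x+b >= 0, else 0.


z = w . x + b
= 1.6*-0.6 + -2.0*1.8 + 0.0*-1.5 + -1.2*-1.7 + -1.7
= -0.96 + -3.6 + -0.0 + 2.04 + -1.7
= -2.52 + -1.7
= -4.22
Since z = -4.22 < 0, output = 0

0


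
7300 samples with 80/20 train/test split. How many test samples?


Train samples = 7300 * 80% = 5840
Test samples = 7300 - 5840
= 1460

1460


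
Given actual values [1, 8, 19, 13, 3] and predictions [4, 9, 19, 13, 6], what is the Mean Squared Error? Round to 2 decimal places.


Differences: [-3, -1, 0, 0, -3]
Squared errors: [9, 1, 0, 0, 9]
Sum of squared errors = 19
MSE = 19 / 5 = 3.80

3.80


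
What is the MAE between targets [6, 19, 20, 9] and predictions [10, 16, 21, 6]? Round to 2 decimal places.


Absolute errors: [4, 3, 1, 3]
Sum of absolute errors = 11
MAE = 11 / 4 = 2.75

2.75


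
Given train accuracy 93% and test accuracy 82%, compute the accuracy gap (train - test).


Gap = train_accuracy - test_accuracy
= 93 - 82
= 11%
This gap suggests the model is overfitting.

11


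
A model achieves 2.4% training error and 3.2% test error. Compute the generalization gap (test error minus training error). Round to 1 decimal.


Generalization gap = test_error - train_error
= 3.2 - 2.4
= 0.8%
A small gap suggests good generalization.

0.8


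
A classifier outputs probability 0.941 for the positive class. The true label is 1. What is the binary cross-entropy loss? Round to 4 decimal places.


For y=1: Loss = -log(p)
= -log(0.941)
= -(-0.0608)
= 0.0608

0.0608


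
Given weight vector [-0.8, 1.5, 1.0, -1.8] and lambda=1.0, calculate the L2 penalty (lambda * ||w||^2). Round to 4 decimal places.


Squaring each weight:
(-0.8)^2 = 0.64
1.5^2 = 2.25
1.0^2 = 1.0
(-1.8)^2 = 3.24
Sum of squares = 7.13
Penalty = 1.0 * 7.13 = 7.1300

7.1300


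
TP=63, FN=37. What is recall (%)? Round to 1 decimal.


Recall = TP / (TP + FN) * 100
= 63 / (63 + 37)
= 63 / 100
= 0.63
= 63.0%

63.0


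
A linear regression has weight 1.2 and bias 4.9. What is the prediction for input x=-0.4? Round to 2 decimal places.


y = 1.2 * -0.4 + (4.9)
= -0.48 + (4.9)
= 4.42

4.42


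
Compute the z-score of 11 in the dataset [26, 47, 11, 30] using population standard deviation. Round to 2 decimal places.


Mean = (26 + 47 + 11 + 30) / 4 = 28.5
Variance = sum((x_i - mean)^2) / n = 164.25
Std = sqrt(164.25) = 12.816
Z = (x - mean) / std
= (11 - 28.5) / 12.816
= -17.5 / 12.816
= -1.37

-1.37


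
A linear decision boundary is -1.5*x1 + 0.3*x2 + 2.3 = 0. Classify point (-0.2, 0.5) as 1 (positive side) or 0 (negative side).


Compute -1.5 * -0.2 + 0.3 * 0.5 + 2.3
= 0.3 + 0.15 + 2.3
= 2.75
Since 2.75 >= 0, the point is on the positive side.

1


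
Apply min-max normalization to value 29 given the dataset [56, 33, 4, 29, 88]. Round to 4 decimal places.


Min = 4, Max = 88
Range = 88 - 4 = 84
Scaled = (x - min) / (max - min)
= (29 - 4) / 84
= 25 / 84
= 0.2976

0.2976


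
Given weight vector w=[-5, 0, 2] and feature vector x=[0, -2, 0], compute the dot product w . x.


Element-wise products:
-5 * 0 = 0
0 * -2 = 0
2 * 0 = 0
Sum = 0 + 0 + 0
= 0

0


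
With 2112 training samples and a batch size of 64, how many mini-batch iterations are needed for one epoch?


Iterations per epoch = dataset_size / batch_size
= 2112 / 64
= 33

33


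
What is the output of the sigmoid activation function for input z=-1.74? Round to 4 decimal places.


sigmoid(z) = 1 / (1 + exp(-z))
exp(-(-1.74)) = exp(1.74) = 5.6973
1 + 5.6973 = 6.6973
1 / 6.6973 = 0.1493

0.1493


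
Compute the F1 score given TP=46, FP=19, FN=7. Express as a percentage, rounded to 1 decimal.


Precision = TP / (TP + FP) = 46 / 65 = 0.7077
Recall = TP / (TP + FN) = 46 / 53 = 0.8679
F1 = 2 * P * R / (P + R)
= 2 * 0.7077 * 0.8679 / (0.7077 + 0.8679)
= 1.2284 / 1.5756
= 0.7797
As percentage: 78.0%

78.0


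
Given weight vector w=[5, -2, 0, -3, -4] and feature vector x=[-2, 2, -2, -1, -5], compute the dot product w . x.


Element-wise products:
5 * -2 = -10
-2 * 2 = -4
0 * -2 = 0
-3 * -1 = 3
-4 * -5 = 20
Sum = -10 + -4 + 0 + 3 + 20
= 9

9


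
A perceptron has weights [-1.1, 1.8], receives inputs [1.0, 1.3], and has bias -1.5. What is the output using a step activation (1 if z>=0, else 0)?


z = w . x + b
= -1.1*1.0 + 1.8*1.3 + -1.5
= -1.1 + 2.34 + -1.5
= 1.24 + -1.5
= -0.26
Since z = -0.26 < 0, output = 0

0


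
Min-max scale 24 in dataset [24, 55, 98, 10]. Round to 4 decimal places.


Min = 10, Max = 98
Range = 98 - 10 = 88
Scaled = (x - min) / (max - min)
= (24 - 10) / 88
= 14 / 88
= 0.1591

0.1591


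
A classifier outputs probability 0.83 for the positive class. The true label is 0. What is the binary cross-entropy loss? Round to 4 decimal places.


For y=0: Loss = -log(1-p)
= -log(1 - 0.83)
= -log(0.17)
= -(-1.772)
= 1.7720

1.7720


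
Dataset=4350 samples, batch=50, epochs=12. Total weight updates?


Iterations per epoch = 4350 / 50 = 87
Total updates = iterations_per_epoch * epochs
= 87 * 12
= 1044

1044


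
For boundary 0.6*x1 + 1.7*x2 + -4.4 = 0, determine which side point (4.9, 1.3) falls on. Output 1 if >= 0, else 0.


Compute 0.6 * 4.9 + 1.7 * 1.3 + -4.4
= 2.94 + 2.21 + -4.4
= 0.75
Since 0.75 >= 0, the point is on the positive side.

1


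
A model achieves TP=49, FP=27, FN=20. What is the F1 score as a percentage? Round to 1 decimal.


Precision = TP / (TP + FP) = 49 / 76 = 0.6447
Recall = TP / (TP + FN) = 49 / 69 = 0.7101
F1 = 2 * P * R / (P + R)
= 2 * 0.6447 * 0.7101 / (0.6447 + 0.7101)
= 0.9157 / 1.3549
= 0.6759
As percentage: 67.6%

67.6


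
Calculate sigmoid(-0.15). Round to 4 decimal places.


sigmoid(z) = 1 / (1 + exp(-z))
exp(-(-0.15)) = exp(0.15) = 1.1618
1 + 1.1618 = 2.1618
1 / 2.1618 = 0.4626

0.4626


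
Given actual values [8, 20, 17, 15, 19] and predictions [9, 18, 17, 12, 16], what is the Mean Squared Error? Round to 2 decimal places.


Differences: [-1, 2, 0, 3, 3]
Squared errors: [1, 4, 0, 9, 9]
Sum of squared errors = 23
MSE = 23 / 5 = 4.60

4.60


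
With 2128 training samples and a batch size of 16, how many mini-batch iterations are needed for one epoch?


Iterations per epoch = dataset_size / batch_size
= 2128 / 16
= 133

133


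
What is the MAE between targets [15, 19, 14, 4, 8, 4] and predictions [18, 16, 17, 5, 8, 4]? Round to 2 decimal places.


Absolute errors: [3, 3, 3, 1, 0, 0]
Sum of absolute errors = 10
MAE = 10 / 6 = 1.67

1.67


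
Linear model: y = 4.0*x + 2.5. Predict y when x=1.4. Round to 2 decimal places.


y = 4.0 * 1.4 + (2.5)
= 5.6 + (2.5)
= 8.10

8.10


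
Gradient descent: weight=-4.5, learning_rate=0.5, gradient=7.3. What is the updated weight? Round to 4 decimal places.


w_new = w_old - lr * gradient
= -4.5 - 0.5 * 7.3
= -4.5 - (3.65)
= -8.1500

-8.1500


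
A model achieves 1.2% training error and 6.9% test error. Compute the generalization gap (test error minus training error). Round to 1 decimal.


Generalization gap = test_error - train_error
= 6.9 - 1.2
= 5.7%
A moderate gap.

5.7


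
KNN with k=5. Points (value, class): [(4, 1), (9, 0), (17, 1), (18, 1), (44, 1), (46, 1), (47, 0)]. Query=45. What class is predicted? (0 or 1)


Distances from query 45:
Point 44 (class 1): distance = 1
Point 46 (class 1): distance = 1
Point 47 (class 0): distance = 2
Point 18 (class 1): distance = 27
Point 17 (class 1): distance = 28
K=5 nearest neighbors: classes = [1, 1, 0, 1, 1]
Votes for class 1: 4 / 5
Majority vote => class 1

1


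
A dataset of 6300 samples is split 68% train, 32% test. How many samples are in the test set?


Train samples = 6300 * 68% = 4284
Test samples = 6300 - 4284
= 2016

2016


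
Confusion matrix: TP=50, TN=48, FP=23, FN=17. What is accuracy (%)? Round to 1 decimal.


Accuracy = (TP + TN) / (TP + TN + FP + FN) * 100
= (50 + 48) / (50 + 48 + 23 + 17)
= 98 / 138
= 0.7101
= 71.0%

71.0


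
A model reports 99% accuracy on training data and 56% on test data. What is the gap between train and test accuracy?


Gap = train_accuracy - test_accuracy
= 99 - 56
= 43%
This large gap strongly indicates overfitting.

43


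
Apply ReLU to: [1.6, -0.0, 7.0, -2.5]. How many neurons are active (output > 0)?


ReLU(x) = max(0, x) for each element:
ReLU(1.6) = 1.6
ReLU(-0.0) = 0
ReLU(7.0) = 7.0
ReLU(-2.5) = 0
Active neurons (>0): 2

2


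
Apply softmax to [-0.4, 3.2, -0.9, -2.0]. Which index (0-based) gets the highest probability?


Softmax is a monotonic transformation, so it preserves the argmax.
We need to find the index of the maximum logit.
Index 0: -0.4
Index 1: 3.2
Index 2: -0.9
Index 3: -2.0
Maximum logit = 3.2 at index 1

1


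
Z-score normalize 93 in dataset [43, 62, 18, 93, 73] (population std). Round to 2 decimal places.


Mean = (43 + 62 + 18 + 93 + 73) / 5 = 57.8
Variance = sum((x_i - mean)^2) / n = 658.16
Std = sqrt(658.16) = 25.6546
Z = (x - mean) / std
= (93 - 57.8) / 25.6546
= 35.2 / 25.6546
= 1.37

1.37


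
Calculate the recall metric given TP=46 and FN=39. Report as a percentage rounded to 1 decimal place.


Recall = TP / (TP + FN) * 100
= 46 / (46 + 39)
= 46 / 85
= 0.5412
= 54.1%

54.1


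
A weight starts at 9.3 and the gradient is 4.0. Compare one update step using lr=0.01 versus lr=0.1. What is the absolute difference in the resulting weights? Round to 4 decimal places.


With lr=0.01: w_new = 9.3 - 0.01 * 4.0 = 9.26
With lr=0.1: w_new = 9.3 - 0.1 * 4.0 = 8.9
Absolute difference = |9.26 - 8.9|
= 0.3600

0.3600


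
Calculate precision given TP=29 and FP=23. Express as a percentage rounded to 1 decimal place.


Precision = TP / (TP + FP) * 100
= 29 / (29 + 23)
= 29 / 52
= 0.5577
= 55.8%

55.8


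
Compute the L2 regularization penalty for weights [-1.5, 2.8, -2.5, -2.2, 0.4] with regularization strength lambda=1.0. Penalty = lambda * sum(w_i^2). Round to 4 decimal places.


Squaring each weight:
(-1.5)^2 = 2.25
2.8^2 = 7.84
(-2.5)^2 = 6.25
(-2.2)^2 = 4.84
0.4^2 = 0.16
Sum of squares = 21.34
Penalty = 1.0 * 21.34 = 21.3400

21.3400


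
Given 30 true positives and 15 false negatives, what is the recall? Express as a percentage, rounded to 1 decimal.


Recall = TP / (TP + FN) * 100
= 30 / (30 + 15)
= 30 / 45
= 0.6667
= 66.7%

66.7


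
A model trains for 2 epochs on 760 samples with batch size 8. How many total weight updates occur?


Iterations per epoch = 760 / 8 = 95
Total updates = iterations_per_epoch * epochs
= 95 * 2
= 190

190


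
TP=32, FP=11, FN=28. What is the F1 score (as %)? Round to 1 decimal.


Precision = TP / (TP + FP) = 32 / 43 = 0.7442
Recall = TP / (TP + FN) = 32 / 60 = 0.5333
F1 = 2 * P * R / (P + R)
= 2 * 0.7442 * 0.5333 / (0.7442 + 0.5333)
= 0.7938 / 1.2775
= 0.6214
As percentage: 62.1%

62.1


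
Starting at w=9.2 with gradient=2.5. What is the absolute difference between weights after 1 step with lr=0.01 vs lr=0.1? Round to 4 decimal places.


With lr=0.01: w_new = 9.2 - 0.01 * 2.5 = 9.175
With lr=0.1: w_new = 9.2 - 0.1 * 2.5 = 8.95
Absolute difference = |9.175 - 8.95|
= 0.2250

0.2250


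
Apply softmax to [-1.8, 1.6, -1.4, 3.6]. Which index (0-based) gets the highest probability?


Softmax is a monotonic transformation, so it preserves the argmax.
We need to find the index of the maximum logit.
Index 0: -1.8
Index 1: 1.6
Index 2: -1.4
Index 3: 3.6
Maximum logit = 3.6 at index 3

3


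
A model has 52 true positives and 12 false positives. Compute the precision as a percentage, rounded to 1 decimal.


Precision = TP / (TP + FP) * 100
= 52 / (52 + 12)
= 52 / 64
= 0.8125
= 81.3%

81.3


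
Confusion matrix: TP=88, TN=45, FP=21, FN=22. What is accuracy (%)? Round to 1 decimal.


Accuracy = (TP + TN) / (TP + TN + FP + FN) * 100
= (88 + 45) / (88 + 45 + 21 + 22)
= 133 / 176
= 0.7557
= 75.6%

75.6


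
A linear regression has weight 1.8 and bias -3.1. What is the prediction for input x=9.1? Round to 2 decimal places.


y = 1.8 * 9.1 + (-3.1)
= 16.38 + (-3.1)
= 13.28

13.28


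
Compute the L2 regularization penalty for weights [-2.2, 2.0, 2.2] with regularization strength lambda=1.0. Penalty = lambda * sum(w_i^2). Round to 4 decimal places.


Squaring each weight:
(-2.2)^2 = 4.84
2.0^2 = 4.0
2.2^2 = 4.84
Sum of squares = 13.68
Penalty = 1.0 * 13.68 = 13.6800

13.6800


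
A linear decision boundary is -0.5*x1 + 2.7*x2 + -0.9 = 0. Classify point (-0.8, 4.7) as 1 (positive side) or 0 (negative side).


Compute -0.5 * -0.8 + 2.7 * 4.7 + -0.9
= 0.4 + 12.69 + -0.9
= 12.19
Since 12.19 >= 0, the point is on the positive side.

1


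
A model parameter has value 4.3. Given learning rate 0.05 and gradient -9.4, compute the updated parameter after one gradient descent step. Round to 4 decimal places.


w_new = w_old - lr * gradient
= 4.3 - 0.05 * -9.4
= 4.3 - (-0.47)
= 4.7700

4.7700


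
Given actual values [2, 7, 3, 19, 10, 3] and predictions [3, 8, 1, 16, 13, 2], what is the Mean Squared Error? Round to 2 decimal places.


Differences: [-1, -1, 2, 3, -3, 1]
Squared errors: [1, 1, 4, 9, 9, 1]
Sum of squared errors = 25
MSE = 25 / 6 = 4.17

4.17


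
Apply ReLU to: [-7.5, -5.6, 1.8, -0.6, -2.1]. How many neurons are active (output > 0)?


ReLU(x) = max(0, x) for each element:
ReLU(-7.5) = 0
ReLU(-5.6) = 0
ReLU(1.8) = 1.8
ReLU(-0.6) = 0
ReLU(-2.1) = 0
Active neurons (>0): 1

1


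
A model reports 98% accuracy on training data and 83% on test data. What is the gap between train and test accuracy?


Gap = train_accuracy - test_accuracy
= 98 - 83
= 15%
This gap suggests the model is overfitting.

15


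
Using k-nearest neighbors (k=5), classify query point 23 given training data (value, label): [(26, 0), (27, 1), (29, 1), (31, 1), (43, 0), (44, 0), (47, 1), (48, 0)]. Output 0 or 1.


Distances from query 23:
Point 26 (class 0): distance = 3
Point 27 (class 1): distance = 4
Point 29 (class 1): distance = 6
Point 31 (class 1): distance = 8
Point 43 (class 0): distance = 20
K=5 nearest neighbors: classes = [0, 1, 1, 1, 0]
Votes for class 1: 3 / 5
Majority vote => class 1

1


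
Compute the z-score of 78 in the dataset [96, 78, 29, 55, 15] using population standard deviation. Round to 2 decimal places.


Mean = (96 + 78 + 29 + 55 + 15) / 5 = 54.6
Variance = sum((x_i - mean)^2) / n = 897.04
Std = sqrt(897.04) = 29.9506
Z = (x - mean) / std
= (78 - 54.6) / 29.9506
= 23.4 / 29.9506
= 0.78

0.78


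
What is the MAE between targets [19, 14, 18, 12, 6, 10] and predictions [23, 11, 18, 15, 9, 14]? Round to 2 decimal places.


Absolute errors: [4, 3, 0, 3, 3, 4]
Sum of absolute errors = 17
MAE = 17 / 6 = 2.83

2.83


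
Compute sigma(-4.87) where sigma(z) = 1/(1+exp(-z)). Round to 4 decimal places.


sigmoid(z) = 1 / (1 + exp(-z))
exp(-(-4.87)) = exp(4.87) = 130.3209
1 + 130.3209 = 131.3209
1 / 131.3209 = 0.0076

0.0076


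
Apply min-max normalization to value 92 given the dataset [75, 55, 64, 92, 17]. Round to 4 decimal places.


Min = 17, Max = 92
Range = 92 - 17 = 75
Scaled = (x - min) / (max - min)
= (92 - 17) / 75
= 75 / 75
= 1.0000

1.0000


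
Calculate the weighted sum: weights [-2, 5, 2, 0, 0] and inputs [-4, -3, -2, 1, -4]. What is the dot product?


Element-wise products:
-2 * -4 = 8
5 * -3 = -15
2 * -2 = -4
0 * 1 = 0
0 * -4 = 0
Sum = 8 + -15 + -4 + 0 + 0
= -11

-11


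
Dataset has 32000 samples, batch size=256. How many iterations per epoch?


Iterations per epoch = dataset_size / batch_size
= 32000 / 256
= 125

125


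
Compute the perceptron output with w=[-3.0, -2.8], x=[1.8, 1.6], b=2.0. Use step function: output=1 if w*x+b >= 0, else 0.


z = w . x + b
= -3.0*1.8 + -2.8*1.6 + 2.0
= -5.4 + -4.48 + 2.0
= -9.88 + 2.0
= -7.88
Since z = -7.88 < 0, output = 0

0


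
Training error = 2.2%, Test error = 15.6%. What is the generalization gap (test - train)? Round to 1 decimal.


Generalization gap = test_error - train_error
= 15.6 - 2.2
= 13.4%
A large gap suggests overfitting.

13.4


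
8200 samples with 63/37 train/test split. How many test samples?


Train samples = 8200 * 63% = 5166
Test samples = 8200 - 5166
= 3034

3034


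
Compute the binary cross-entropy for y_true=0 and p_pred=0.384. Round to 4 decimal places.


For y=0: Loss = -log(1-p)
= -log(1 - 0.384)
= -log(0.616)
= -(-0.4845)
= 0.4845

0.4845


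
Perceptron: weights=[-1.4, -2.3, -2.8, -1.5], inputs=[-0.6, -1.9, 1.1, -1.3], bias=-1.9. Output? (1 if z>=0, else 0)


z = w . x + b
= -1.4*-0.6 + -2.3*-1.9 + -2.8*1.1 + -1.5*-1.3 + -1.9
= 0.84 + 4.37 + -3.08 + 1.95 + -1.9
= 4.08 + -1.9
= 2.18
Since z = 2.18 >= 0, output = 1

1


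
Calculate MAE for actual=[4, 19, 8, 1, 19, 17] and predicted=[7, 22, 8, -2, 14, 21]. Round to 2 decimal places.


Absolute errors: [3, 3, 0, 3, 5, 4]
Sum of absolute errors = 18
MAE = 18 / 6 = 3.00

3.00


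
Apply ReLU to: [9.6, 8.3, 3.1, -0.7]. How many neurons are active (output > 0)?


ReLU(x) = max(0, x) for each element:
ReLU(9.6) = 9.6
ReLU(8.3) = 8.3
ReLU(3.1) = 3.1
ReLU(-0.7) = 0
Active neurons (>0): 3

3


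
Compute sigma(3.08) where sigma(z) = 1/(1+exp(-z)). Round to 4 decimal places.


sigmoid(z) = 1 / (1 + exp(-z))
exp(-(3.08)) = exp(-3.08) = 0.046
1 + 0.046 = 1.046
1 / 1.046 = 0.9561

0.9561


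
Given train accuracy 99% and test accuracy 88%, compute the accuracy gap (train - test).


Gap = train_accuracy - test_accuracy
= 99 - 88
= 11%
This gap suggests the model is overfitting.

11


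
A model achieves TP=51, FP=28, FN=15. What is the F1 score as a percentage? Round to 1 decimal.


Precision = TP / (TP + FP) = 51 / 79 = 0.6456
Recall = TP / (TP + FN) = 51 / 66 = 0.7727
F1 = 2 * P * R / (P + R)
= 2 * 0.6456 * 0.7727 / (0.6456 + 0.7727)
= 0.9977 / 1.4183
= 0.7034
As percentage: 70.3%

70.3


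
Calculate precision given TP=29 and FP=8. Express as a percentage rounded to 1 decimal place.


Precision = TP / (TP + FP) * 100
= 29 / (29 + 8)
= 29 / 37
= 0.7838
= 78.4%

78.4


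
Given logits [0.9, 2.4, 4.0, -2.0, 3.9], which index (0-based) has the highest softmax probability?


Softmax is a monotonic transformation, so it preserves the argmax.
We need to find the index of the maximum logit.
Index 0: 0.9
Index 1: 2.4
Index 2: 4.0
Index 3: -2.0
Index 4: 3.9
Maximum logit = 4.0 at index 2

2


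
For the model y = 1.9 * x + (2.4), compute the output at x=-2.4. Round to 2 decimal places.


y = 1.9 * -2.4 + (2.4)
= -4.56 + (2.4)
= -2.16

-2.16


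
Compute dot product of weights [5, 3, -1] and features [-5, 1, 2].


Element-wise products:
5 * -5 = -25
3 * 1 = 3
-1 * 2 = -2
Sum = -25 + 3 + -2
= -24

-24


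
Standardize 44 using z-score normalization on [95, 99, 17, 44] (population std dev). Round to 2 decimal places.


Mean = (95 + 99 + 17 + 44) / 4 = 63.75
Variance = sum((x_i - mean)^2) / n = 1198.6875
Std = sqrt(1198.6875) = 34.6221
Z = (x - mean) / std
= (44 - 63.75) / 34.6221
= -19.75 / 34.6221
= -0.57

-0.57


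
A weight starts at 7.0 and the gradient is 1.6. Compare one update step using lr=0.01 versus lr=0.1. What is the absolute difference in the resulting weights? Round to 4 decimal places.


With lr=0.01: w_new = 7.0 - 0.01 * 1.6 = 6.984
With lr=0.1: w_new = 7.0 - 0.1 * 1.6 = 6.84
Absolute difference = |6.984 - 6.84|
= 0.1440

0.1440


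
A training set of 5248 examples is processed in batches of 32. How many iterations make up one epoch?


Iterations per epoch = dataset_size / batch_size
= 5248 / 32
= 164

164
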